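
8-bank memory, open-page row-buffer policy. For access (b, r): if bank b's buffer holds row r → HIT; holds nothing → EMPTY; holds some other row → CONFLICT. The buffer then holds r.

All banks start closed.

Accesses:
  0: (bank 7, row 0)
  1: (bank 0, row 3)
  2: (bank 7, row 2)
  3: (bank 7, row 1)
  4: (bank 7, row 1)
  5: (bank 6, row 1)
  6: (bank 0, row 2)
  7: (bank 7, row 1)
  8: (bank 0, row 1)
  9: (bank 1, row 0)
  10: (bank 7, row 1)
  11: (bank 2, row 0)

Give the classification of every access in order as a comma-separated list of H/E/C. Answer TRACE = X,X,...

TRACE = E,E,C,C,H,E,C,H,C,E,H,E

0: bank 7 row 0 — prev None → EMPTY
1: bank 0 row 3 — prev None → EMPTY
2: bank 7 row 2 — prev 0 → CONFLICT
3: bank 7 row 1 — prev 2 → CONFLICT
4: bank 7 row 1 — prev 1 → HIT
5: bank 6 row 1 — prev None → EMPTY
6: bank 0 row 2 — prev 3 → CONFLICT
7: bank 7 row 1 — prev 1 → HIT
8: bank 0 row 1 — prev 2 → CONFLICT
9: bank 1 row 0 — prev None → EMPTY
10: bank 7 row 1 — prev 1 → HIT
11: bank 2 row 0 — prev None → EMPTY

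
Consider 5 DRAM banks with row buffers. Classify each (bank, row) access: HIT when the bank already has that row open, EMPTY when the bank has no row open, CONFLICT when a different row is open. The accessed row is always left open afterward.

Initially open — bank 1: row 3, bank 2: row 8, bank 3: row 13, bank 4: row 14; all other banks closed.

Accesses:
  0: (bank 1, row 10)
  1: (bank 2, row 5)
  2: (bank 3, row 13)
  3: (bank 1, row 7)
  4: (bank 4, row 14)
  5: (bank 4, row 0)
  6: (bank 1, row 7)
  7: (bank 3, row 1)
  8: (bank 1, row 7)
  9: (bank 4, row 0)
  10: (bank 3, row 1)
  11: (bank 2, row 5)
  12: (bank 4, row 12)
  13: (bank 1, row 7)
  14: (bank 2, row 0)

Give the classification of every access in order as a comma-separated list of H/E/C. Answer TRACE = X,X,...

0: bank 1 row 10 — prev 3 → CONFLICT
1: bank 2 row 5 — prev 8 → CONFLICT
2: bank 3 row 13 — prev 13 → HIT
3: bank 1 row 7 — prev 10 → CONFLICT
4: bank 4 row 14 — prev 14 → HIT
5: bank 4 row 0 — prev 14 → CONFLICT
6: bank 1 row 7 — prev 7 → HIT
7: bank 3 row 1 — prev 13 → CONFLICT
8: bank 1 row 7 — prev 7 → HIT
9: bank 4 row 0 — prev 0 → HIT
10: bank 3 row 1 — prev 1 → HIT
11: bank 2 row 5 — prev 5 → HIT
12: bank 4 row 12 — prev 0 → CONFLICT
13: bank 1 row 7 — prev 7 → HIT
14: bank 2 row 0 — prev 5 → CONFLICT

TRACE = C,C,H,C,H,C,H,C,H,H,H,H,C,H,C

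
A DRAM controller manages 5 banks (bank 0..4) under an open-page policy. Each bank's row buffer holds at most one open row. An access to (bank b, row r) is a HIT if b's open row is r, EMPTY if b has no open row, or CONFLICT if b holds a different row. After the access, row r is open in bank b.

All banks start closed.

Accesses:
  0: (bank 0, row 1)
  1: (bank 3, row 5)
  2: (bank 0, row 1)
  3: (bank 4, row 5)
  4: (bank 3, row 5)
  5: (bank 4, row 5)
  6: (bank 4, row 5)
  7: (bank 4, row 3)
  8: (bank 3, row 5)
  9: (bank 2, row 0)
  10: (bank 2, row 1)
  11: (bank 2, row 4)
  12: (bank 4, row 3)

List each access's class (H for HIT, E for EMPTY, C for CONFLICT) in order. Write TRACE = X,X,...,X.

  [0] b0 r1: no row ⇒ E
  [1] b3 r5: no row ⇒ E
  [2] b0 r1: had r1 ⇒ H
  [3] b4 r5: no row ⇒ E
  [4] b3 r5: had r5 ⇒ H
  [5] b4 r5: had r5 ⇒ H
  [6] b4 r5: had r5 ⇒ H
  [7] b4 r3: had r5 ⇒ C
  [8] b3 r5: had r5 ⇒ H
  [9] b2 r0: no row ⇒ E
  [10] b2 r1: had r0 ⇒ C
  [11] b2 r4: had r1 ⇒ C
  [12] b4 r3: had r3 ⇒ H

TRACE = E,E,H,E,H,H,H,C,H,E,C,C,H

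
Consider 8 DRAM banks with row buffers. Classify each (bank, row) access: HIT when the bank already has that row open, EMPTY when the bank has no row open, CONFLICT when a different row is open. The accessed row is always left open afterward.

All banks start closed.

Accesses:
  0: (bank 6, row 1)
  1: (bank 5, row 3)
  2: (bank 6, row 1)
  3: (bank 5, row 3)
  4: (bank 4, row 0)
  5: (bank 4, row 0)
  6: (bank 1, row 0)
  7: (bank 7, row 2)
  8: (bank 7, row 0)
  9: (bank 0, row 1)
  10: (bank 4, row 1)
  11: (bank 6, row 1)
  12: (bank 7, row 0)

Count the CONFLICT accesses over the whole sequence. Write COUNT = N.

#0 (6,1) E
#1 (5,3) E
#2 (6,1) H  (was 1)
#3 (5,3) H  (was 3)
#4 (4,0) E
#5 (4,0) H  (was 0)
#6 (1,0) E
#7 (7,2) E
#8 (7,0) C  (was 2)
#9 (0,1) E
#10 (4,1) C  (was 0)
#11 (6,1) H  (was 1)
#12 (7,0) H  (was 0)

COUNT = 2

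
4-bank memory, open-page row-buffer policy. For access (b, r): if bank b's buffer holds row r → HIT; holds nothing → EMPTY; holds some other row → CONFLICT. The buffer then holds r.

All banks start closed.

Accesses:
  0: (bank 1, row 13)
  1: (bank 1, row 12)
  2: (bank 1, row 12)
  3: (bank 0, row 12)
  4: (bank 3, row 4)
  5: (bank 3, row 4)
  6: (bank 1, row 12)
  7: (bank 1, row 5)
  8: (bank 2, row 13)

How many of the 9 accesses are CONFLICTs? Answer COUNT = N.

COUNT = 2

step 0: bank1 None->13 [EMPTY]
step 1: bank1 13->12 [CONFLICT]
step 2: bank1 12->12 [HIT]
step 3: bank0 None->12 [EMPTY]
step 4: bank3 None->4 [EMPTY]
step 5: bank3 4->4 [HIT]
step 6: bank1 12->12 [HIT]
step 7: bank1 12->5 [CONFLICT]
step 8: bank2 None->13 [EMPTY]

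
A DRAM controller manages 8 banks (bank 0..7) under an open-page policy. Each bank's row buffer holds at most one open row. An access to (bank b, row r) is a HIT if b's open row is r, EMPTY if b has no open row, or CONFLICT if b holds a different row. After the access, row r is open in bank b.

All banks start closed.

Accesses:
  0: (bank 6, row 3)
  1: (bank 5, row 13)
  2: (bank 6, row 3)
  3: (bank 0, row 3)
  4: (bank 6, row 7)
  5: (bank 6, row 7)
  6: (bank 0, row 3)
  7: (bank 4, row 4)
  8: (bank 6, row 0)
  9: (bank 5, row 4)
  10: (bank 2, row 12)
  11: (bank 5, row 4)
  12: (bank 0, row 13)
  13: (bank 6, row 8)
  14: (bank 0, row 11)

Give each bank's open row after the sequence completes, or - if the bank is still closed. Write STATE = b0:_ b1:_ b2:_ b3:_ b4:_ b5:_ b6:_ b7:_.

0: bank 6 row 3 — prev None → EMPTY
1: bank 5 row 13 — prev None → EMPTY
2: bank 6 row 3 — prev 3 → HIT
3: bank 0 row 3 — prev None → EMPTY
4: bank 6 row 7 — prev 3 → CONFLICT
5: bank 6 row 7 — prev 7 → HIT
6: bank 0 row 3 — prev 3 → HIT
7: bank 4 row 4 — prev None → EMPTY
8: bank 6 row 0 — prev 7 → CONFLICT
9: bank 5 row 4 — prev 13 → CONFLICT
10: bank 2 row 12 — prev None → EMPTY
11: bank 5 row 4 — prev 4 → HIT
12: bank 0 row 13 — prev 3 → CONFLICT
13: bank 6 row 8 — prev 0 → CONFLICT
14: bank 0 row 11 — prev 13 → CONFLICT

STATE = b0:11 b1:- b2:12 b3:- b4:4 b5:4 b6:8 b7:-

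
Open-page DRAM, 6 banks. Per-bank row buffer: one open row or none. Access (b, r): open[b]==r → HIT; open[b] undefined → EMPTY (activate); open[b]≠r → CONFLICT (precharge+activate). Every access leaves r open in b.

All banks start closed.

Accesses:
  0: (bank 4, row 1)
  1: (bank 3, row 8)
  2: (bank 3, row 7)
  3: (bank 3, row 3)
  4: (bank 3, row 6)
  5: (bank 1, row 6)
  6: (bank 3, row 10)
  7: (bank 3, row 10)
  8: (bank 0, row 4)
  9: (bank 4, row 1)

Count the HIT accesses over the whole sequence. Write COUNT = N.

COUNT = 2

step 0: bank4 None->1 [EMPTY]
step 1: bank3 None->8 [EMPTY]
step 2: bank3 8->7 [CONFLICT]
step 3: bank3 7->3 [CONFLICT]
step 4: bank3 3->6 [CONFLICT]
step 5: bank1 None->6 [EMPTY]
step 6: bank3 6->10 [CONFLICT]
step 7: bank3 10->10 [HIT]
step 8: bank0 None->4 [EMPTY]
step 9: bank4 1->1 [HIT]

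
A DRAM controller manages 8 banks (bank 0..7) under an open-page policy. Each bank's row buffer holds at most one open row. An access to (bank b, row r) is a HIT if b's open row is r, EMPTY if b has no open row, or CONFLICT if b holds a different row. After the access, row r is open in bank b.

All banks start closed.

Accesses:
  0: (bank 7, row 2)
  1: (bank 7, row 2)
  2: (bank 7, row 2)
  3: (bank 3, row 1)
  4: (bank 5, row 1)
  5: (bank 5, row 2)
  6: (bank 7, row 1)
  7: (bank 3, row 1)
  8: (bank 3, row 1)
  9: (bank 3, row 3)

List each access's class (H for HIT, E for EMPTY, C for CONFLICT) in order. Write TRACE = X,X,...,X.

step 0: bank7 None->2 [EMPTY]
step 1: bank7 2->2 [HIT]
step 2: bank7 2->2 [HIT]
step 3: bank3 None->1 [EMPTY]
step 4: bank5 None->1 [EMPTY]
step 5: bank5 1->2 [CONFLICT]
step 6: bank7 2->1 [CONFLICT]
step 7: bank3 1->1 [HIT]
step 8: bank3 1->1 [HIT]
step 9: bank3 1->3 [CONFLICT]

TRACE = E,H,H,E,E,C,C,H,H,C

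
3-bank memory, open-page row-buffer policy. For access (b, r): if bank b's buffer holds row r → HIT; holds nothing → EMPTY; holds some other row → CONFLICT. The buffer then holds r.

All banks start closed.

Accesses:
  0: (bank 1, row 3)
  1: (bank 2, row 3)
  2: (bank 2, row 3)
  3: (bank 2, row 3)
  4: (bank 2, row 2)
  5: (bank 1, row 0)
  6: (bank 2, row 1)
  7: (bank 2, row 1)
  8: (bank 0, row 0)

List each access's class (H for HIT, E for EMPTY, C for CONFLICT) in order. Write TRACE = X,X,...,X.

TRACE = E,E,H,H,C,C,C,H,E

  [0] b1 r3: no row ⇒ E
  [1] b2 r3: no row ⇒ E
  [2] b2 r3: had r3 ⇒ H
  [3] b2 r3: had r3 ⇒ H
  [4] b2 r2: had r3 ⇒ C
  [5] b1 r0: had r3 ⇒ C
  [6] b2 r1: had r2 ⇒ C
  [7] b2 r1: had r1 ⇒ H
  [8] b0 r0: no row ⇒ E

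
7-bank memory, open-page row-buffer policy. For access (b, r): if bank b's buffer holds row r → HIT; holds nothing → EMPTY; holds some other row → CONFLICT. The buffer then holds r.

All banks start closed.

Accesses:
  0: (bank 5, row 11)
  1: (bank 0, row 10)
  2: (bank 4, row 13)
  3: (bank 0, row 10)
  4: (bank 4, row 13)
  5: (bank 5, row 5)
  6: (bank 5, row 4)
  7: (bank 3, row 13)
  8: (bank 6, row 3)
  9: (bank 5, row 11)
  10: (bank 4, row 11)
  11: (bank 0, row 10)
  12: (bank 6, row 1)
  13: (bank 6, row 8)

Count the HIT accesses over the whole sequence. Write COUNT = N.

COUNT = 3

#0 (5,11) E
#1 (0,10) E
#2 (4,13) E
#3 (0,10) H  (was 10)
#4 (4,13) H  (was 13)
#5 (5,5) C  (was 11)
#6 (5,4) C  (was 5)
#7 (3,13) E
#8 (6,3) E
#9 (5,11) C  (was 4)
#10 (4,11) C  (was 13)
#11 (0,10) H  (was 10)
#12 (6,1) C  (was 3)
#13 (6,8) C  (was 1)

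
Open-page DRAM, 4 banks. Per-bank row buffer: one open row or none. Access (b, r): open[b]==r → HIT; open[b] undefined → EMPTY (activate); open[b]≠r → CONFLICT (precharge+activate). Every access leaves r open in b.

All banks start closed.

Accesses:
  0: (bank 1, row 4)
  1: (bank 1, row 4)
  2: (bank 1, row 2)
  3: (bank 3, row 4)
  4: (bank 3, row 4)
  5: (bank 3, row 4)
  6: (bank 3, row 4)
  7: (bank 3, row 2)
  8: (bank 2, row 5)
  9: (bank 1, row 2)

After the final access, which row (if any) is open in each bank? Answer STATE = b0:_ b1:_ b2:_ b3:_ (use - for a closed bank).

0: bank 1 row 4 — prev None → EMPTY
1: bank 1 row 4 — prev 4 → HIT
2: bank 1 row 2 — prev 4 → CONFLICT
3: bank 3 row 4 — prev None → EMPTY
4: bank 3 row 4 — prev 4 → HIT
5: bank 3 row 4 — prev 4 → HIT
6: bank 3 row 4 — prev 4 → HIT
7: bank 3 row 2 — prev 4 → CONFLICT
8: bank 2 row 5 — prev None → EMPTY
9: bank 1 row 2 — prev 2 → HIT

STATE = b0:- b1:2 b2:5 b3:2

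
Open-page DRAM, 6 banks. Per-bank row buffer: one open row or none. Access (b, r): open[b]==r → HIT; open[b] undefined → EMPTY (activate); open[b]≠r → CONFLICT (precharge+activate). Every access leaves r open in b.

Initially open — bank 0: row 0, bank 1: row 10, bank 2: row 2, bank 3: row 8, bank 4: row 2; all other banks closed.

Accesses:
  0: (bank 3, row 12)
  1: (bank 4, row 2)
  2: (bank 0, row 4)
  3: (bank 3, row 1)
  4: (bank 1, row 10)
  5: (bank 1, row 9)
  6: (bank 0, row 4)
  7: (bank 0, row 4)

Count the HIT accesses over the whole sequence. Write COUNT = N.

#0 (3,12) C  (was 8)
#1 (4,2) H  (was 2)
#2 (0,4) C  (was 0)
#3 (3,1) C  (was 12)
#4 (1,10) H  (was 10)
#5 (1,9) C  (was 10)
#6 (0,4) H  (was 4)
#7 (0,4) H  (was 4)

COUNT = 4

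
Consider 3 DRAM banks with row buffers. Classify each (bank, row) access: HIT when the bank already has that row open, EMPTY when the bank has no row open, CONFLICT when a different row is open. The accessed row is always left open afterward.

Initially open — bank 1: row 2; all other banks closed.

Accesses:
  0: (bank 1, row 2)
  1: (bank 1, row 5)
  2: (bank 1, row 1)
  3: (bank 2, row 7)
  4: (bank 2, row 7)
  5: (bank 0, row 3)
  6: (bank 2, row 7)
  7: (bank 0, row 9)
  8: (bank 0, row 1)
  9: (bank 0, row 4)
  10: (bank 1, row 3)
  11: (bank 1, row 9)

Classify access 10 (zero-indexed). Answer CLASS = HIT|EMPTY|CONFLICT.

0: bank 1 row 2 — prev 2 → HIT
1: bank 1 row 5 — prev 2 → CONFLICT
2: bank 1 row 1 — prev 5 → CONFLICT
3: bank 2 row 7 — prev None → EMPTY
4: bank 2 row 7 — prev 7 → HIT
5: bank 0 row 3 — prev None → EMPTY
6: bank 2 row 7 — prev 7 → HIT
7: bank 0 row 9 — prev 3 → CONFLICT
8: bank 0 row 1 — prev 9 → CONFLICT
9: bank 0 row 4 — prev 1 → CONFLICT
10: bank 1 row 3 — prev 1 → CONFLICT
11: bank 1 row 9 — prev 3 → CONFLICT

CLASS = CONFLICT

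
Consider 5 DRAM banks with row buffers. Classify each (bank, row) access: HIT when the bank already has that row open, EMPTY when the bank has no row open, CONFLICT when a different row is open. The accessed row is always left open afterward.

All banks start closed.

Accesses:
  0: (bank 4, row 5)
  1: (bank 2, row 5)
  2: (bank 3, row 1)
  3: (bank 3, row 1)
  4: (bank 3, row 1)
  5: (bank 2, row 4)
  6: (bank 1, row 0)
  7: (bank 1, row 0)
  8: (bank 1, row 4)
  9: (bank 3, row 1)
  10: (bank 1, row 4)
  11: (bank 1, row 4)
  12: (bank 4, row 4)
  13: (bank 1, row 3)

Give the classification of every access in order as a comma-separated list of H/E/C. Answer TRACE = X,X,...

TRACE = E,E,E,H,H,C,E,H,C,H,H,H,C,C

0: bank 4 row 5 — prev None → EMPTY
1: bank 2 row 5 — prev None → EMPTY
2: bank 3 row 1 — prev None → EMPTY
3: bank 3 row 1 — prev 1 → HIT
4: bank 3 row 1 — prev 1 → HIT
5: bank 2 row 4 — prev 5 → CONFLICT
6: bank 1 row 0 — prev None → EMPTY
7: bank 1 row 0 — prev 0 → HIT
8: bank 1 row 4 — prev 0 → CONFLICT
9: bank 3 row 1 — prev 1 → HIT
10: bank 1 row 4 — prev 4 → HIT
11: bank 1 row 4 — prev 4 → HIT
12: bank 4 row 4 — prev 5 → CONFLICT
13: bank 1 row 3 — prev 4 → CONFLICT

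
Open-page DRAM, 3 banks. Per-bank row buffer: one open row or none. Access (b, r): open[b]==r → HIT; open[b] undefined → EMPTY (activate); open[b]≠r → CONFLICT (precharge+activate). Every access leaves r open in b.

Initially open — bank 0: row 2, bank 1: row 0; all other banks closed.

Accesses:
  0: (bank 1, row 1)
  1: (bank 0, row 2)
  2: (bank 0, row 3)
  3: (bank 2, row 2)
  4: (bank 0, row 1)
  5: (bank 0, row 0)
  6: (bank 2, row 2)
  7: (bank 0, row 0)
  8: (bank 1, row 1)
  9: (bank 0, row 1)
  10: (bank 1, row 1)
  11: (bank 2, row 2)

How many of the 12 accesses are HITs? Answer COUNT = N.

  [0] b1 r1: had r0 ⇒ C
  [1] b0 r2: had r2 ⇒ H
  [2] b0 r3: had r2 ⇒ C
  [3] b2 r2: no row ⇒ E
  [4] b0 r1: had r3 ⇒ C
  [5] b0 r0: had r1 ⇒ C
  [6] b2 r2: had r2 ⇒ H
  [7] b0 r0: had r0 ⇒ H
  [8] b1 r1: had r1 ⇒ H
  [9] b0 r1: had r0 ⇒ C
  [10] b1 r1: had r1 ⇒ H
  [11] b2 r2: had r2 ⇒ H

COUNT = 6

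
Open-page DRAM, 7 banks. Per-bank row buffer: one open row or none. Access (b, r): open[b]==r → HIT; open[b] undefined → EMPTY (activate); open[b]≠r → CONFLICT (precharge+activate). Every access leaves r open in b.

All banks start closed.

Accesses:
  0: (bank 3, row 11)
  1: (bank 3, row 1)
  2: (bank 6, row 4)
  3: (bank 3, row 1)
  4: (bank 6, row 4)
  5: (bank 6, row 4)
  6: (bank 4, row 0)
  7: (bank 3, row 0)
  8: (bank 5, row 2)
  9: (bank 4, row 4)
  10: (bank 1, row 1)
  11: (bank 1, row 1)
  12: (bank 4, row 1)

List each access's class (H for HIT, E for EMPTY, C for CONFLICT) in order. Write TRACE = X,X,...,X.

TRACE = E,C,E,H,H,H,E,C,E,C,E,H,C

  [0] b3 r11: no row ⇒ E
  [1] b3 r1: had r11 ⇒ C
  [2] b6 r4: no row ⇒ E
  [3] b3 r1: had r1 ⇒ H
  [4] b6 r4: had r4 ⇒ H
  [5] b6 r4: had r4 ⇒ H
  [6] b4 r0: no row ⇒ E
  [7] b3 r0: had r1 ⇒ C
  [8] b5 r2: no row ⇒ E
  [9] b4 r4: had r0 ⇒ C
  [10] b1 r1: no row ⇒ E
  [11] b1 r1: had r1 ⇒ H
  [12] b4 r1: had r4 ⇒ C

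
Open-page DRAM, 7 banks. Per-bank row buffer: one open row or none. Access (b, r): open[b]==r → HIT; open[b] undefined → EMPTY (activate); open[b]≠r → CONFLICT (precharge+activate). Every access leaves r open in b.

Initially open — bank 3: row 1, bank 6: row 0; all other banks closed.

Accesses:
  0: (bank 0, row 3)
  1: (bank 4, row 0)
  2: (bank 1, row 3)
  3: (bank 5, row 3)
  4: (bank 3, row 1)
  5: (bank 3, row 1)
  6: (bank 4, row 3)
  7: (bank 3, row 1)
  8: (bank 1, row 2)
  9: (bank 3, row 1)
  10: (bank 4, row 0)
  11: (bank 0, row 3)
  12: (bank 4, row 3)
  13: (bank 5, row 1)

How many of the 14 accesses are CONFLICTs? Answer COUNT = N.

#0 (0,3) E
#1 (4,0) E
#2 (1,3) E
#3 (5,3) E
#4 (3,1) H  (was 1)
#5 (3,1) H  (was 1)
#6 (4,3) C  (was 0)
#7 (3,1) H  (was 1)
#8 (1,2) C  (was 3)
#9 (3,1) H  (was 1)
#10 (4,0) C  (was 3)
#11 (0,3) H  (was 3)
#12 (4,3) C  (was 0)
#13 (5,1) C  (was 3)

COUNT = 5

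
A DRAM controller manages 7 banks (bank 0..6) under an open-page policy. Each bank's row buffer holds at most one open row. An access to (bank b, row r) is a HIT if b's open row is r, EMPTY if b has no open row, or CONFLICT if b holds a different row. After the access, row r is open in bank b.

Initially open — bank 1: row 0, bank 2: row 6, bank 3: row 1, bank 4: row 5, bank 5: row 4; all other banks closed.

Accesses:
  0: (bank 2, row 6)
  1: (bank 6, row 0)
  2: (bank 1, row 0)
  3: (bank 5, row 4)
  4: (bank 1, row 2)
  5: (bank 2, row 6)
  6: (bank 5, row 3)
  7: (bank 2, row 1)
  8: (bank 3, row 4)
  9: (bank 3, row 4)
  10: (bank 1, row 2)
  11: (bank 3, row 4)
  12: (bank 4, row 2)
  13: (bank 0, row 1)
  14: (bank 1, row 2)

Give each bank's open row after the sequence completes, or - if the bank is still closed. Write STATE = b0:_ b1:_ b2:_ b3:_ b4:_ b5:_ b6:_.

STATE = b0:1 b1:2 b2:1 b3:4 b4:2 b5:3 b6:0

  [0] b2 r6: had r6 ⇒ H
  [1] b6 r0: no row ⇒ E
  [2] b1 r0: had r0 ⇒ H
  [3] b5 r4: had r4 ⇒ H
  [4] b1 r2: had r0 ⇒ C
  [5] b2 r6: had r6 ⇒ H
  [6] b5 r3: had r4 ⇒ C
  [7] b2 r1: had r6 ⇒ C
  [8] b3 r4: had r1 ⇒ C
  [9] b3 r4: had r4 ⇒ H
  [10] b1 r2: had r2 ⇒ H
  [11] b3 r4: had r4 ⇒ H
  [12] b4 r2: had r5 ⇒ C
  [13] b0 r1: no row ⇒ E
  [14] b1 r2: had r2 ⇒ H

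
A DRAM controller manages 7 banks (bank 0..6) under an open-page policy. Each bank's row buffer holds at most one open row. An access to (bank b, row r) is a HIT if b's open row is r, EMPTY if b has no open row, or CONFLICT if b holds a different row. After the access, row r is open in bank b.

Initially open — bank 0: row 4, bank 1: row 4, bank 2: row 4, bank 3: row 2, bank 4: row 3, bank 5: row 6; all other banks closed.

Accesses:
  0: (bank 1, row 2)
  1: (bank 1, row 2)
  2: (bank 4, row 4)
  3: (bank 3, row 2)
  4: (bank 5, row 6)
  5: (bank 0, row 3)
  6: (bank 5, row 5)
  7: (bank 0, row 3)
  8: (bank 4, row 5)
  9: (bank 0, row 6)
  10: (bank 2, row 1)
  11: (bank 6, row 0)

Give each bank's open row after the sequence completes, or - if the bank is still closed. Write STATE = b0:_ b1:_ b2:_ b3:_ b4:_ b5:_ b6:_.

STATE = b0:6 b1:2 b2:1 b3:2 b4:5 b5:5 b6:0

step 0: bank1 4->2 [CONFLICT]
step 1: bank1 2->2 [HIT]
step 2: bank4 3->4 [CONFLICT]
step 3: bank3 2->2 [HIT]
step 4: bank5 6->6 [HIT]
step 5: bank0 4->3 [CONFLICT]
step 6: bank5 6->5 [CONFLICT]
step 7: bank0 3->3 [HIT]
step 8: bank4 4->5 [CONFLICT]
step 9: bank0 3->6 [CONFLICT]
step 10: bank2 4->1 [CONFLICT]
step 11: bank6 None->0 [EMPTY]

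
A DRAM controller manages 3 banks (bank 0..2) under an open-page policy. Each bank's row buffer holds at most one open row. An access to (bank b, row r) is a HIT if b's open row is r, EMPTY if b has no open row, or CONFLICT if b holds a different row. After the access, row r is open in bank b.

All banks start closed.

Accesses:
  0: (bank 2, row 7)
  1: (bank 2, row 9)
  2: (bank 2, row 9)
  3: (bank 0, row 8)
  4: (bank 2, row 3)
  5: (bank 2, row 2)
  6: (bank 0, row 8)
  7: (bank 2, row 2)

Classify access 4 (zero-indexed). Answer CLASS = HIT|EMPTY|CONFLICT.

CLASS = CONFLICT

0: bank 2 row 7 — prev None → EMPTY
1: bank 2 row 9 — prev 7 → CONFLICT
2: bank 2 row 9 — prev 9 → HIT
3: bank 0 row 8 — prev None → EMPTY
4: bank 2 row 3 — prev 9 → CONFLICT
5: bank 2 row 2 — prev 3 → CONFLICT
6: bank 0 row 8 — prev 8 → HIT
7: bank 2 row 2 — prev 2 → HIT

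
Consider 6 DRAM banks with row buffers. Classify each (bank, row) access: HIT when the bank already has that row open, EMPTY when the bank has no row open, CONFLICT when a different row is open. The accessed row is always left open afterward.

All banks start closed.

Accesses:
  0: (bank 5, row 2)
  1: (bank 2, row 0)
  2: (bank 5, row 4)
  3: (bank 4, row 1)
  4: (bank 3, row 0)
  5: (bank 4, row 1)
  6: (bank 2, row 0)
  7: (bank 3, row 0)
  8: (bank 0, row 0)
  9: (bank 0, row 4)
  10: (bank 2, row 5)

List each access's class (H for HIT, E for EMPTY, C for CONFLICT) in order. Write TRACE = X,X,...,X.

TRACE = E,E,C,E,E,H,H,H,E,C,C

0: bank 5 row 2 — prev None → EMPTY
1: bank 2 row 0 — prev None → EMPTY
2: bank 5 row 4 — prev 2 → CONFLICT
3: bank 4 row 1 — prev None → EMPTY
4: bank 3 row 0 — prev None → EMPTY
5: bank 4 row 1 — prev 1 → HIT
6: bank 2 row 0 — prev 0 → HIT
7: bank 3 row 0 — prev 0 → HIT
8: bank 0 row 0 — prev None → EMPTY
9: bank 0 row 4 — prev 0 → CONFLICT
10: bank 2 row 5 — prev 0 → CONFLICT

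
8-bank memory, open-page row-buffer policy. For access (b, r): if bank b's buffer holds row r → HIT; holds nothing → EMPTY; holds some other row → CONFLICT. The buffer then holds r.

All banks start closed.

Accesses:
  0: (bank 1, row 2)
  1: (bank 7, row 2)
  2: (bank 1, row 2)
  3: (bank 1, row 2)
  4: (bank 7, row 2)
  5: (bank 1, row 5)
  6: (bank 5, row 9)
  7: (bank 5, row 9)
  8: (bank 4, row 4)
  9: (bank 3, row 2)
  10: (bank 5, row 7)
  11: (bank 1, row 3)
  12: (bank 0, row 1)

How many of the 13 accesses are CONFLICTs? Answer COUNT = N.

COUNT = 3

#0 (1,2) E
#1 (7,2) E
#2 (1,2) H  (was 2)
#3 (1,2) H  (was 2)
#4 (7,2) H  (was 2)
#5 (1,5) C  (was 2)
#6 (5,9) E
#7 (5,9) H  (was 9)
#8 (4,4) E
#9 (3,2) E
#10 (5,7) C  (was 9)
#11 (1,3) C  (was 5)
#12 (0,1) E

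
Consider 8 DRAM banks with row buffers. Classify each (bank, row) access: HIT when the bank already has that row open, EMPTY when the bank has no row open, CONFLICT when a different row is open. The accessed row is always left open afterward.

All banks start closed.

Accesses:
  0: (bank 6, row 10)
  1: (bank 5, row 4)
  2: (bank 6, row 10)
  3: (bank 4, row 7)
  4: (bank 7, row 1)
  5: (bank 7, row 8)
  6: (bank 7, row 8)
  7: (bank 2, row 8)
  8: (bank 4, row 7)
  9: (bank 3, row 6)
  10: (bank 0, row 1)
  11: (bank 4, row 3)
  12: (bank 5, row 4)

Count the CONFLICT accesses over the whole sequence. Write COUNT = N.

#0 (6,10) E
#1 (5,4) E
#2 (6,10) H  (was 10)
#3 (4,7) E
#4 (7,1) E
#5 (7,8) C  (was 1)
#6 (7,8) H  (was 8)
#7 (2,8) E
#8 (4,7) H  (was 7)
#9 (3,6) E
#10 (0,1) E
#11 (4,3) C  (was 7)
#12 (5,4) H  (was 4)

COUNT = 2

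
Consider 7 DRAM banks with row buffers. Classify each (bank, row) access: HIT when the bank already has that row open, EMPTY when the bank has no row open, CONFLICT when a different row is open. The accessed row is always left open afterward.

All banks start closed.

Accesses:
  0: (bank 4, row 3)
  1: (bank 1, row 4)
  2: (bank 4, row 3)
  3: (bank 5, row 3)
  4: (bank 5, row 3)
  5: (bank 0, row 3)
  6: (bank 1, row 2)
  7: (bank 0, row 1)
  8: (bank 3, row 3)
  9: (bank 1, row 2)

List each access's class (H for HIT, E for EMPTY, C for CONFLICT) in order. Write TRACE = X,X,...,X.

  [0] b4 r3: no row ⇒ E
  [1] b1 r4: no row ⇒ E
  [2] b4 r3: had r3 ⇒ H
  [3] b5 r3: no row ⇒ E
  [4] b5 r3: had r3 ⇒ H
  [5] b0 r3: no row ⇒ E
  [6] b1 r2: had r4 ⇒ C
  [7] b0 r1: had r3 ⇒ C
  [8] b3 r3: no row ⇒ E
  [9] b1 r2: had r2 ⇒ H

TRACE = E,E,H,E,H,E,C,C,E,H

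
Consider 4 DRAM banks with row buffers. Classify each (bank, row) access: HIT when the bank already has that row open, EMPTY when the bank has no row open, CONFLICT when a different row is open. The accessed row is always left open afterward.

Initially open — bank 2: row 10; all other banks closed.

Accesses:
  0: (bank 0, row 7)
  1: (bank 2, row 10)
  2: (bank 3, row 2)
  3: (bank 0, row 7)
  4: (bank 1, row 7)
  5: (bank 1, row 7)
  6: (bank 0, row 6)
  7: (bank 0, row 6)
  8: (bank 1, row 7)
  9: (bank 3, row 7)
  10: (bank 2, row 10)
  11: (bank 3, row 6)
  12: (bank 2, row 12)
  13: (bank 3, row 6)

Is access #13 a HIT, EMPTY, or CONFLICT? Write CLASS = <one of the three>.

step 0: bank0 None->7 [EMPTY]
step 1: bank2 10->10 [HIT]
step 2: bank3 None->2 [EMPTY]
step 3: bank0 7->7 [HIT]
step 4: bank1 None->7 [EMPTY]
step 5: bank1 7->7 [HIT]
step 6: bank0 7->6 [CONFLICT]
step 7: bank0 6->6 [HIT]
step 8: bank1 7->7 [HIT]
step 9: bank3 2->7 [CONFLICT]
step 10: bank2 10->10 [HIT]
step 11: bank3 7->6 [CONFLICT]
step 12: bank2 10->12 [CONFLICT]
step 13: bank3 6->6 [HIT]

CLASS = HIT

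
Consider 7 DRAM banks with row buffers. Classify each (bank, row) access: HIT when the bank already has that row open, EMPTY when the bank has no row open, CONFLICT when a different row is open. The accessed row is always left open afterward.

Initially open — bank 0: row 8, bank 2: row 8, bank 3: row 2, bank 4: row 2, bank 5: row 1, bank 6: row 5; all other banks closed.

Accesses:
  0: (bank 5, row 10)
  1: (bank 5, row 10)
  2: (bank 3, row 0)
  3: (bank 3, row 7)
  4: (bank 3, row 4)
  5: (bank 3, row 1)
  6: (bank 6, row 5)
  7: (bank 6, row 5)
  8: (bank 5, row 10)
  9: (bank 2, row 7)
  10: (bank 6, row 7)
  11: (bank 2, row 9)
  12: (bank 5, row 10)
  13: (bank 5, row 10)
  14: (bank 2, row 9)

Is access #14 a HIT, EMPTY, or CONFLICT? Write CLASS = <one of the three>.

CLASS = HIT

step 0: bank5 1->10 [CONFLICT]
step 1: bank5 10->10 [HIT]
step 2: bank3 2->0 [CONFLICT]
step 3: bank3 0->7 [CONFLICT]
step 4: bank3 7->4 [CONFLICT]
step 5: bank3 4->1 [CONFLICT]
step 6: bank6 5->5 [HIT]
step 7: bank6 5->5 [HIT]
step 8: bank5 10->10 [HIT]
step 9: bank2 8->7 [CONFLICT]
step 10: bank6 5->7 [CONFLICT]
step 11: bank2 7->9 [CONFLICT]
step 12: bank5 10->10 [HIT]
step 13: bank5 10->10 [HIT]
step 14: bank2 9->9 [HIT]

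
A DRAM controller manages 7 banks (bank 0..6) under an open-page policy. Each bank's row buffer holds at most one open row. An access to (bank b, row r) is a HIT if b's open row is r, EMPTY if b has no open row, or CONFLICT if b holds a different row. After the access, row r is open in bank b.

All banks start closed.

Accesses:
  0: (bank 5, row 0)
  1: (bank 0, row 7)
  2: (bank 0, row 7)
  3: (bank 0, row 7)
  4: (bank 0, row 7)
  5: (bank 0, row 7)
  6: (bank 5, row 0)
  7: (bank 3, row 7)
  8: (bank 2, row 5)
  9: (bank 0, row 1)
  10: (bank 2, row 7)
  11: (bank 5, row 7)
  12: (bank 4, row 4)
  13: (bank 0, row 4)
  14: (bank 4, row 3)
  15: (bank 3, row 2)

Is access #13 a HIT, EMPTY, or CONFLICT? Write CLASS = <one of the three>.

CLASS = CONFLICT

  [0] b5 r0: no row ⇒ E
  [1] b0 r7: no row ⇒ E
  [2] b0 r7: had r7 ⇒ H
  [3] b0 r7: had r7 ⇒ H
  [4] b0 r7: had r7 ⇒ H
  [5] b0 r7: had r7 ⇒ H
  [6] b5 r0: had r0 ⇒ H
  [7] b3 r7: no row ⇒ E
  [8] b2 r5: no row ⇒ E
  [9] b0 r1: had r7 ⇒ C
  [10] b2 r7: had r5 ⇒ C
  [11] b5 r7: had r0 ⇒ C
  [12] b4 r4: no row ⇒ E
  [13] b0 r4: had r1 ⇒ C
  [14] b4 r3: had r4 ⇒ C
  [15] b3 r2: had r7 ⇒ C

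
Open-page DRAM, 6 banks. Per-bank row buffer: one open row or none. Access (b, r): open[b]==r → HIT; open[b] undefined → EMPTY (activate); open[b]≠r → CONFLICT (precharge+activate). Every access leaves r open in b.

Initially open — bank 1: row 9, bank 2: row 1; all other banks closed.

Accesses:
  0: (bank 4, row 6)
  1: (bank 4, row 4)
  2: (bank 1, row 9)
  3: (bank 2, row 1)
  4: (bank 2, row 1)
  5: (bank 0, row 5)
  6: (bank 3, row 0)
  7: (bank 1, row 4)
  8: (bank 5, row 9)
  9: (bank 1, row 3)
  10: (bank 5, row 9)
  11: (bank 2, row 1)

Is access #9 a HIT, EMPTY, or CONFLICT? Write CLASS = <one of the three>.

CLASS = CONFLICT

0: bank 4 row 6 — prev None → EMPTY
1: bank 4 row 4 — prev 6 → CONFLICT
2: bank 1 row 9 — prev 9 → HIT
3: bank 2 row 1 — prev 1 → HIT
4: bank 2 row 1 — prev 1 → HIT
5: bank 0 row 5 — prev None → EMPTY
6: bank 3 row 0 — prev None → EMPTY
7: bank 1 row 4 — prev 9 → CONFLICT
8: bank 5 row 9 — prev None → EMPTY
9: bank 1 row 3 — prev 4 → CONFLICT
10: bank 5 row 9 — prev 9 → HIT
11: bank 2 row 1 — prev 1 → HIT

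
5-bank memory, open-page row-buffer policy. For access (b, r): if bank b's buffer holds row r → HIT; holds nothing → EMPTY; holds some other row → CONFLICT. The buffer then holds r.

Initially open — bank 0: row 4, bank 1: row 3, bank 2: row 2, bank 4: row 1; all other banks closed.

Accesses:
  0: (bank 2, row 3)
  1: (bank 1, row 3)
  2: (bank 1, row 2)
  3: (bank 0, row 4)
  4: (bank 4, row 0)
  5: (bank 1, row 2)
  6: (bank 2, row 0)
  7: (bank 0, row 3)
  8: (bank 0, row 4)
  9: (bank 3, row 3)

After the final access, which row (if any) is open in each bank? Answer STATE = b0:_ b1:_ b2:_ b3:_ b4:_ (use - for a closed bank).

STATE = b0:4 b1:2 b2:0 b3:3 b4:0

step 0: bank2 2->3 [CONFLICT]
step 1: bank1 3->3 [HIT]
step 2: bank1 3->2 [CONFLICT]
step 3: bank0 4->4 [HIT]
step 4: bank4 1->0 [CONFLICT]
step 5: bank1 2->2 [HIT]
step 6: bank2 3->0 [CONFLICT]
step 7: bank0 4->3 [CONFLICT]
step 8: bank0 3->4 [CONFLICT]
step 9: bank3 None->3 [EMPTY]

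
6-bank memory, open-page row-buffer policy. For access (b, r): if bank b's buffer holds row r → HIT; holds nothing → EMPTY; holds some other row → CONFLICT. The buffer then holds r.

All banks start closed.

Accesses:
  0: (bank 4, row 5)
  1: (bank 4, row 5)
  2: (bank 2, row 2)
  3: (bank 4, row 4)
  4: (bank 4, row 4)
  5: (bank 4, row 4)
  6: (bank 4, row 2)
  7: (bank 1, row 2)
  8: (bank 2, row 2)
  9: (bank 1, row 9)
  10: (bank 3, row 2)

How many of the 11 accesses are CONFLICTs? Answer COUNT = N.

0: bank 4 row 5 — prev None → EMPTY
1: bank 4 row 5 — prev 5 → HIT
2: bank 2 row 2 — prev None → EMPTY
3: bank 4 row 4 — prev 5 → CONFLICT
4: bank 4 row 4 — prev 4 → HIT
5: bank 4 row 4 — prev 4 → HIT
6: bank 4 row 2 — prev 4 → CONFLICT
7: bank 1 row 2 — prev None → EMPTY
8: bank 2 row 2 — prev 2 → HIT
9: bank 1 row 9 — prev 2 → CONFLICT
10: bank 3 row 2 — prev None → EMPTY

COUNT = 3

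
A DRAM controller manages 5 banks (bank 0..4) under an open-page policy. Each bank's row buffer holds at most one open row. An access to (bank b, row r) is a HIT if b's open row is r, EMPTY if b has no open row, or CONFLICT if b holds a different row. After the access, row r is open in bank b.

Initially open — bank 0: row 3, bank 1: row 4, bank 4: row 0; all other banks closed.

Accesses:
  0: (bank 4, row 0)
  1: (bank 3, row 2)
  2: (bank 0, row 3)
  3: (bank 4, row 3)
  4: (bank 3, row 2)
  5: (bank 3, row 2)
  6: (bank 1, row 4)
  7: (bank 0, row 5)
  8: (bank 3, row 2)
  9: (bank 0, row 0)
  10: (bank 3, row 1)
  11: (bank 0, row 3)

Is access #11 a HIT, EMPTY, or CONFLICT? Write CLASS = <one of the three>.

  [0] b4 r0: had r0 ⇒ H
  [1] b3 r2: no row ⇒ E
  [2] b0 r3: had r3 ⇒ H
  [3] b4 r3: had r0 ⇒ C
  [4] b3 r2: had r2 ⇒ H
  [5] b3 r2: had r2 ⇒ H
  [6] b1 r4: had r4 ⇒ H
  [7] b0 r5: had r3 ⇒ C
  [8] b3 r2: had r2 ⇒ H
  [9] b0 r0: had r5 ⇒ C
  [10] b3 r1: had r2 ⇒ C
  [11] b0 r3: had r0 ⇒ C

CLASS = CONFLICT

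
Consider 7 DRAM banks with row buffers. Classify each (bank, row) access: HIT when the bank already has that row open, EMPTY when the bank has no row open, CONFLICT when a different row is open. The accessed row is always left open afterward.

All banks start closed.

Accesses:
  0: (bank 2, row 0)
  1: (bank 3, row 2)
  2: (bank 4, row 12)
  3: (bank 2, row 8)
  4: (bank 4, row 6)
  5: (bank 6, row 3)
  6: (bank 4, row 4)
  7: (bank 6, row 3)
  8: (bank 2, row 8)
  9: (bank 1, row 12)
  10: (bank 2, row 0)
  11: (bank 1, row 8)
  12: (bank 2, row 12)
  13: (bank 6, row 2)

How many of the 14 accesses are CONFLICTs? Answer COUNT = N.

COUNT = 7

step 0: bank2 None->0 [EMPTY]
step 1: bank3 None->2 [EMPTY]
step 2: bank4 None->12 [EMPTY]
step 3: bank2 0->8 [CONFLICT]
step 4: bank4 12->6 [CONFLICT]
step 5: bank6 None->3 [EMPTY]
step 6: bank4 6->4 [CONFLICT]
step 7: bank6 3->3 [HIT]
step 8: bank2 8->8 [HIT]
step 9: bank1 None->12 [EMPTY]
step 10: bank2 8->0 [CONFLICT]
step 11: bank1 12->8 [CONFLICT]
step 12: bank2 0->12 [CONFLICT]
step 13: bank6 3->2 [CONFLICT]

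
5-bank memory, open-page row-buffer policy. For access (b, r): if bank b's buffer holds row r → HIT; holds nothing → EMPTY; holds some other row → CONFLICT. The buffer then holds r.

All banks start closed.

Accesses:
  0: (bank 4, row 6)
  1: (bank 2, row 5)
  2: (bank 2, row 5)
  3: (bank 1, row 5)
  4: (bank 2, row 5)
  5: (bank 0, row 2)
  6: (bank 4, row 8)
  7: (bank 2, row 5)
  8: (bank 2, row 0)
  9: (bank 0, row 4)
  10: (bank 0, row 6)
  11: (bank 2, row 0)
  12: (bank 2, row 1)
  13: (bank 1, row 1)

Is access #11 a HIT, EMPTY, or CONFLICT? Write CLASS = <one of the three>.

#0 (4,6) E
#1 (2,5) E
#2 (2,5) H  (was 5)
#3 (1,5) E
#4 (2,5) H  (was 5)
#5 (0,2) E
#6 (4,8) C  (was 6)
#7 (2,5) H  (was 5)
#8 (2,0) C  (was 5)
#9 (0,4) C  (was 2)
#10 (0,6) C  (was 4)
#11 (2,0) H  (was 0)
#12 (2,1) C  (was 0)
#13 (1,1) C  (was 5)

CLASS = HIT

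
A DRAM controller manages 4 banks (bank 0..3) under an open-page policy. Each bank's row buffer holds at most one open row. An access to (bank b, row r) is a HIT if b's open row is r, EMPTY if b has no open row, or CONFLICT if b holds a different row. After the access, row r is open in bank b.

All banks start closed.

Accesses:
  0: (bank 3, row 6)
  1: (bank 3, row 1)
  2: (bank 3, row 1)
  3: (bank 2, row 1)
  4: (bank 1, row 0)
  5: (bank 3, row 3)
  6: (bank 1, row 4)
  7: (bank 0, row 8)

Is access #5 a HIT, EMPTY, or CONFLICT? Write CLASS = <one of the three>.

#0 (3,6) E
#1 (3,1) C  (was 6)
#2 (3,1) H  (was 1)
#3 (2,1) E
#4 (1,0) E
#5 (3,3) C  (was 1)
#6 (1,4) C  (was 0)
#7 (0,8) E

CLASS = CONFLICT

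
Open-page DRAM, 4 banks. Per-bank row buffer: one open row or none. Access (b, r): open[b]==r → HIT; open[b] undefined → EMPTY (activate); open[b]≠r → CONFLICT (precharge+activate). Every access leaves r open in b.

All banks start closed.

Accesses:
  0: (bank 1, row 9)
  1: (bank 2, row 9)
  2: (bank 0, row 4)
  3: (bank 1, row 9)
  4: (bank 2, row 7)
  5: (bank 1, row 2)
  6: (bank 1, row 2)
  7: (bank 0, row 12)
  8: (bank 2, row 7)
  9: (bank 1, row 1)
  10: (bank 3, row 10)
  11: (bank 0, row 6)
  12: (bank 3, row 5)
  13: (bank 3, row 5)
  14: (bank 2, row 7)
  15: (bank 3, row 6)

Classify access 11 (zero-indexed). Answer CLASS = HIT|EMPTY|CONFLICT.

0: bank 1 row 9 — prev None → EMPTY
1: bank 2 row 9 — prev None → EMPTY
2: bank 0 row 4 — prev None → EMPTY
3: bank 1 row 9 — prev 9 → HIT
4: bank 2 row 7 — prev 9 → CONFLICT
5: bank 1 row 2 — prev 9 → CONFLICT
6: bank 1 row 2 — prev 2 → HIT
7: bank 0 row 12 — prev 4 → CONFLICT
8: bank 2 row 7 — prev 7 → HIT
9: bank 1 row 1 — prev 2 → CONFLICT
10: bank 3 row 10 — prev None → EMPTY
11: bank 0 row 6 — prev 12 → CONFLICT
12: bank 3 row 5 — prev 10 → CONFLICT
13: bank 3 row 5 — prev 5 → HIT
14: bank 2 row 7 — prev 7 → HIT
15: bank 3 row 6 — prev 5 → CONFLICT

CLASS = CONFLICT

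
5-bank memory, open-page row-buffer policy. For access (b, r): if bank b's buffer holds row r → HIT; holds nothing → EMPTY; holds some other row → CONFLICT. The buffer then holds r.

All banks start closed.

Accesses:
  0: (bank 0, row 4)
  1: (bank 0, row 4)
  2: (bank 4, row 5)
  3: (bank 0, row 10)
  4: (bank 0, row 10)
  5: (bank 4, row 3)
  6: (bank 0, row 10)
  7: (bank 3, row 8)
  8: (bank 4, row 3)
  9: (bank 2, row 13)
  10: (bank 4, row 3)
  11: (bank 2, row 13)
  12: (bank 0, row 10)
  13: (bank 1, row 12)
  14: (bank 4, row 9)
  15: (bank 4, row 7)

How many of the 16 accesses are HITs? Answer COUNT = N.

COUNT = 7

#0 (0,4) E
#1 (0,4) H  (was 4)
#2 (4,5) E
#3 (0,10) C  (was 4)
#4 (0,10) H  (was 10)
#5 (4,3) C  (was 5)
#6 (0,10) H  (was 10)
#7 (3,8) E
#8 (4,3) H  (was 3)
#9 (2,13) E
#10 (4,3) H  (was 3)
#11 (2,13) H  (was 13)
#12 (0,10) H  (was 10)
#13 (1,12) E
#14 (4,9) C  (was 3)
#15 (4,7) C  (was 9)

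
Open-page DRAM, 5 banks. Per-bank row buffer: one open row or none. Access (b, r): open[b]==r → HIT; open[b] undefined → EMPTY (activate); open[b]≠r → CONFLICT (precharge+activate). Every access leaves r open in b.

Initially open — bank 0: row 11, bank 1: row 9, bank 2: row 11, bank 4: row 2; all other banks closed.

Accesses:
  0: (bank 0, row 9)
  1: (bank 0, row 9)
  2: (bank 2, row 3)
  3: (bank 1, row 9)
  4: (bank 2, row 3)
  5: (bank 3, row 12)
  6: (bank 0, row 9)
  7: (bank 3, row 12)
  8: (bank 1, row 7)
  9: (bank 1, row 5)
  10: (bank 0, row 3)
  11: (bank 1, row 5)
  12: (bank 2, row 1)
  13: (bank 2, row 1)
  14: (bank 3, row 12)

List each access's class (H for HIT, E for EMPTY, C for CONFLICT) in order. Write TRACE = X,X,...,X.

  [0] b0 r9: had r11 ⇒ C
  [1] b0 r9: had r9 ⇒ H
  [2] b2 r3: had r11 ⇒ C
  [3] b1 r9: had r9 ⇒ H
  [4] b2 r3: had r3 ⇒ H
  [5] b3 r12: no row ⇒ E
  [6] b0 r9: had r9 ⇒ H
  [7] b3 r12: had r12 ⇒ H
  [8] b1 r7: had r9 ⇒ C
  [9] b1 r5: had r7 ⇒ C
  [10] b0 r3: had r9 ⇒ C
  [11] b1 r5: had r5 ⇒ H
  [12] b2 r1: had r3 ⇒ C
  [13] b2 r1: had r1 ⇒ H
  [14] b3 r12: had r12 ⇒ H

TRACE = C,H,C,H,H,E,H,H,C,C,C,H,C,H,H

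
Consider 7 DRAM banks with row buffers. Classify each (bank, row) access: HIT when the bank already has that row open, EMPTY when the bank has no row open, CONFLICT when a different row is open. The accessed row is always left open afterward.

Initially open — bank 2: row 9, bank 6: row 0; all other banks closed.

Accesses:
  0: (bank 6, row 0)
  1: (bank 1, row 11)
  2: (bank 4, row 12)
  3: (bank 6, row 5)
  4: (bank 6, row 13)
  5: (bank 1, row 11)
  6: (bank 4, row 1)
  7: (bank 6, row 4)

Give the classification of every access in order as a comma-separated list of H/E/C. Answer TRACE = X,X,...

0: bank 6 row 0 — prev 0 → HIT
1: bank 1 row 11 — prev None → EMPTY
2: bank 4 row 12 — prev None → EMPTY
3: bank 6 row 5 — prev 0 → CONFLICT
4: bank 6 row 13 — prev 5 → CONFLICT
5: bank 1 row 11 — prev 11 → HIT
6: bank 4 row 1 — prev 12 → CONFLICT
7: bank 6 row 4 — prev 13 → CONFLICT

TRACE = H,E,E,C,C,H,C,C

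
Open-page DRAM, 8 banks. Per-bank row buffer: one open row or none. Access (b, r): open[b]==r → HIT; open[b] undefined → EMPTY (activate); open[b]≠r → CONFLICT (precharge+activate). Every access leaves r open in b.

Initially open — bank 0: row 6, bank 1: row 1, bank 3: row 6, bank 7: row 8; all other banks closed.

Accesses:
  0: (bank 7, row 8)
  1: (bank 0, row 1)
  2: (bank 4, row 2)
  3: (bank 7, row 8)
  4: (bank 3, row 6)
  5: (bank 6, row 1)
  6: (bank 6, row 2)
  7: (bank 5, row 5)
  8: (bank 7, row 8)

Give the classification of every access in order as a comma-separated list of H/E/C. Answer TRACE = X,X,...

step 0: bank7 8->8 [HIT]
step 1: bank0 6->1 [CONFLICT]
step 2: bank4 None->2 [EMPTY]
step 3: bank7 8->8 [HIT]
step 4: bank3 6->6 [HIT]
step 5: bank6 None->1 [EMPTY]
step 6: bank6 1->2 [CONFLICT]
step 7: bank5 None->5 [EMPTY]
step 8: bank7 8->8 [HIT]

TRACE = H,C,E,H,H,E,C,E,H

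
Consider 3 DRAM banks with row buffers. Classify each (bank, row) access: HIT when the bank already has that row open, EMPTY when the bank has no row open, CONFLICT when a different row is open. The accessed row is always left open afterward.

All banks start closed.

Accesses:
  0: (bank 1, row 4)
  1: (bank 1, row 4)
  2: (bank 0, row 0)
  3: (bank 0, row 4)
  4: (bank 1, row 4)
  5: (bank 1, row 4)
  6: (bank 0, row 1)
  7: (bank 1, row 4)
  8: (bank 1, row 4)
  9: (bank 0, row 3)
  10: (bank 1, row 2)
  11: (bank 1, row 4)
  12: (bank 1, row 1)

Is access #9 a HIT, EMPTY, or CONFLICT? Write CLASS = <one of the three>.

CLASS = CONFLICT

step 0: bank1 None->4 [EMPTY]
step 1: bank1 4->4 [HIT]
step 2: bank0 None->0 [EMPTY]
step 3: bank0 0->4 [CONFLICT]
step 4: bank1 4->4 [HIT]
step 5: bank1 4->4 [HIT]
step 6: bank0 4->1 [CONFLICT]
step 7: bank1 4->4 [HIT]
step 8: bank1 4->4 [HIT]
step 9: bank0 1->3 [CONFLICT]
step 10: bank1 4->2 [CONFLICT]
step 11: bank1 2->4 [CONFLICT]
step 12: bank1 4->1 [CONFLICT]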